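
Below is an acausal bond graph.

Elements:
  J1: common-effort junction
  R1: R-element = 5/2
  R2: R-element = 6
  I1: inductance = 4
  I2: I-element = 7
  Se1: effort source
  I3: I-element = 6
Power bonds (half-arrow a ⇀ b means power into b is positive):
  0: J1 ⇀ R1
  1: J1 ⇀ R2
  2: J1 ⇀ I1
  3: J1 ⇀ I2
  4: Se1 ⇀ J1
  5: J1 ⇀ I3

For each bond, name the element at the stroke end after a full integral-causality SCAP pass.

b0 stroke at R1
b1 stroke at R2
b2 stroke at I1
b3 stroke at I2
b4 stroke at J1
b5 stroke at I3

bond 4 →J1  (Se1 (Se) sets effort on bond)
bond 0 →R1  (J1: bond 4 brought effort, rest push out)
bond 1 →R2  (0-jn J1 has e-setter on 4)
bond 2 →I1  (0-jn J1 has e-setter on 4)
bond 3 →I2  (J1 effort already set via bond 4)
bond 5 →I3  (J1: bond 4 brought effort, rest push out)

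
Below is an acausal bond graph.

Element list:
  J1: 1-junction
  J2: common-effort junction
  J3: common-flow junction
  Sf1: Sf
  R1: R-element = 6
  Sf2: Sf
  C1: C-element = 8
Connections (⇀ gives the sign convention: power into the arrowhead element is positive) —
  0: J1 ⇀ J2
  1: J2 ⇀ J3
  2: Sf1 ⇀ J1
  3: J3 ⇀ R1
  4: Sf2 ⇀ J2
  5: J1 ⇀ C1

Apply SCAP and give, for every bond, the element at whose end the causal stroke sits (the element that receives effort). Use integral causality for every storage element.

b2 stroke→Sf1  (Sf1: flow source, stroke at near end)
b4 stroke→Sf2  (Sf2 fixes flow; stroke at Sf2)
b0 stroke→J1  (common-f at J1 fixed by 2)
b5 stroke→J1  (J1 flow already set via bond 2)
b1 stroke→J2  (J2 needs exactly one e-in)
b3 stroke→J3  (common-f at J3 fixed by 1)

bond 0 |J1
bond 1 |J2
bond 2 |Sf1
bond 3 |J3
bond 4 |Sf2
bond 5 |J1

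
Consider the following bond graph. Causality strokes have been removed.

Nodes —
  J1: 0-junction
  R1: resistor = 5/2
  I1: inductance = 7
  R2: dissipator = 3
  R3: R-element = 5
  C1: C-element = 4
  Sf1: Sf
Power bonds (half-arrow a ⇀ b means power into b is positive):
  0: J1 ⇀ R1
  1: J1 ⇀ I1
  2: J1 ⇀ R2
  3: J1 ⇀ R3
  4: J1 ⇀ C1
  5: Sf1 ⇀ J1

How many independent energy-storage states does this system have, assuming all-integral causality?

2  (C1, I1 all integral)

b5 |Sf1  (Sf1: flow source, stroke at near end)
b1 |I1  (I1 integral (f out))
b4 |J1  (prefer integral on C1)
b0 |R1  (J1 effort already set via bond 4)
b2 |R2  (0-jn J1 has e-setter on 4)
b3 |R3  (0-jn J1 has e-setter on 4)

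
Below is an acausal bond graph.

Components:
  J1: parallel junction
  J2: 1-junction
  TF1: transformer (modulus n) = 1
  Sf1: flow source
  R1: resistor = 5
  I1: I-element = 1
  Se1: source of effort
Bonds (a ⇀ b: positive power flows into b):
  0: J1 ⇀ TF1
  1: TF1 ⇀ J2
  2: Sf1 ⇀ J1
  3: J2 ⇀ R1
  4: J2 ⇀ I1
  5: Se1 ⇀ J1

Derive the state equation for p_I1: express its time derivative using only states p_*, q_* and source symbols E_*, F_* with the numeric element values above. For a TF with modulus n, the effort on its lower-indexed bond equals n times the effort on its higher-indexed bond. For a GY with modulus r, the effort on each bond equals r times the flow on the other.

dp_I1/dt = E_Se1 - 5*p_I1

b2 stroke at Sf1  (Sf1: flow source, stroke at near end)
b5 stroke at J1  (Se1: effort source, stroke at far end)
b0 stroke at TF1  (common-e at J1 fixed by 5)
b1 stroke at J2  (TF1 one-in-one-out from 0)
b4 stroke at I1  (I1 integral (f out))
b3 stroke at J2  (common-f at J2 fixed by 4)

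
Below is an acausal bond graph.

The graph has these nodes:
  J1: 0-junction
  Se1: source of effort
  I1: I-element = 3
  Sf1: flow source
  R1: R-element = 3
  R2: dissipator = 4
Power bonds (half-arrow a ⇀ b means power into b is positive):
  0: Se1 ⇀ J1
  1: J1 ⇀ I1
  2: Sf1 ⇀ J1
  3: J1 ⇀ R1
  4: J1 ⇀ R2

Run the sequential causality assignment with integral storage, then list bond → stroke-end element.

b0 |J1
b1 |I1
b2 |Sf1
b3 |R1
b4 |R2

#0 stroke at J1  (source Se1 imposes e)
#2 stroke at Sf1  (source Sf1 imposes f)
#1 stroke at I1  (J1 effort already set via bond 0)
#3 stroke at R1  (J1: bond 0 brought effort, rest push out)
#4 stroke at R2  (0-jn J1 has e-setter on 0)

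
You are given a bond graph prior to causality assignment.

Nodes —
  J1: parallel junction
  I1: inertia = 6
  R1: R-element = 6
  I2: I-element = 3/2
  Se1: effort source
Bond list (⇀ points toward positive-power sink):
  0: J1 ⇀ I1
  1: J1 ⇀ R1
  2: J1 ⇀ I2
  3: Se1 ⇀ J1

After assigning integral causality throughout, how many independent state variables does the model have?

2  (I1, I2 all integral)

#3 →J1  (Se1 (Se) sets effort on bond)
#0 →I1  (J1 effort already set via bond 3)
#1 →R1  (J1 effort already set via bond 3)
#2 →I2  (common-e at J1 fixed by 3)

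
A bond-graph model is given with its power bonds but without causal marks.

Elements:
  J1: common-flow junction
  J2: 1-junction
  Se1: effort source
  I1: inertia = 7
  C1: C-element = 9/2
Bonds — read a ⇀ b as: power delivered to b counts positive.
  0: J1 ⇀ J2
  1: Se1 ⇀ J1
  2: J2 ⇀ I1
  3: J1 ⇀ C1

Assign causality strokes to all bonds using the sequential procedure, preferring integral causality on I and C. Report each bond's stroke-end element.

b0 →J2
b1 →J1
b2 →I1
b3 →J1

#1 |J1  (Se1 (Se) sets effort on bond)
#2 |I1  (I1 integral (f out))
#0 |J2  (J2: bond 2 brought flow, rest push out)
#3 |J1  (1-jn J1 has f-setter on 0)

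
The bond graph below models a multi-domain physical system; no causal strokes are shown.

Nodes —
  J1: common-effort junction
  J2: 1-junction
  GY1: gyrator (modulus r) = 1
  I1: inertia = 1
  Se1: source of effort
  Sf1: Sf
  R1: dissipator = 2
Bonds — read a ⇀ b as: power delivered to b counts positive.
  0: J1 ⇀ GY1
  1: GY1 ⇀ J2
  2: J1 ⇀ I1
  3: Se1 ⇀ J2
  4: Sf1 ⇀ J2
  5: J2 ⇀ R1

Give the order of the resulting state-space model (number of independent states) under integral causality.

1  (I1 all integral)

b3 →J2  (Se1 (Se) sets effort on bond)
b4 →Sf1  (Sf1: flow source, stroke at near end)
b1 →J2  (1-jn J2 has f-setter on 4)
b5 →J2  (1-jn J2 has f-setter on 4)
b0 →J1  (through GY1, causality inverts; strokes same side of GY1)
b2 →I1  (J1 effort already set via bond 0)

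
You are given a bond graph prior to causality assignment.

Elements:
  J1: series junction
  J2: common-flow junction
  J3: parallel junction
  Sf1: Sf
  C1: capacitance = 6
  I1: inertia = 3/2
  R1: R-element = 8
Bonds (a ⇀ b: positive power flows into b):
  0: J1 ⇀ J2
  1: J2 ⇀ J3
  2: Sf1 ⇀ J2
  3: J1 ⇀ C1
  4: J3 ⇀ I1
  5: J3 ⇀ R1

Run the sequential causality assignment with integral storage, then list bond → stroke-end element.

b2 stroke at Sf1  (Sf1: flow source, stroke at near end)
b0 stroke at J2  (J2: bond 2 brought flow, rest push out)
b1 stroke at J2  (J2 flow already set via bond 2)
b3 stroke at J1  (J1 flow already set via bond 0)
b4 stroke at I1  (prefer integral on I1)
b5 stroke at J3  (closing 0-jn rule on J3)

#0 →J2
#1 →J2
#2 →Sf1
#3 →J1
#4 →I1
#5 →J3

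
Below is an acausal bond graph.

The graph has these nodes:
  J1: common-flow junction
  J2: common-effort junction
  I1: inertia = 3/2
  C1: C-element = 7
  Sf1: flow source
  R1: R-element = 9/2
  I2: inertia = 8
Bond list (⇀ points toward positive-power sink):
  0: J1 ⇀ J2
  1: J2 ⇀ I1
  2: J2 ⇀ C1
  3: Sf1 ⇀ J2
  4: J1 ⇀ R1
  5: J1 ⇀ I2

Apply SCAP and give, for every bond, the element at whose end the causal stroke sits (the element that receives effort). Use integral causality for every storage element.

b0 stroke at J1
b1 stroke at I1
b2 stroke at J2
b3 stroke at Sf1
b4 stroke at J1
b5 stroke at I2

β3 stroke→Sf1  (Sf1: flow source, stroke at near end)
β1 stroke→I1  (prefer integral on I1)
β2 stroke→J2  (C1: C, integral causality)
β0 stroke→J1  (0-jn J2 has e-setter on 2)
β5 stroke→I2  (I2 outputs flow p/I2)
β4 stroke→J1  (common-f at J1 fixed by 5)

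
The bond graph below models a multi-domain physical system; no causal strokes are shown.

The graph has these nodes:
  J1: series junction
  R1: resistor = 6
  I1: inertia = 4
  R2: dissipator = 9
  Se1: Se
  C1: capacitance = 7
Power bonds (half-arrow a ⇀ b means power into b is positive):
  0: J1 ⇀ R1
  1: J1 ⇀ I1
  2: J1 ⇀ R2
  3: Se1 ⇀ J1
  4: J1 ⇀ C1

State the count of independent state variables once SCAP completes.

#3 stroke at J1  (Se1 fixes effort; stroke away)
#1 stroke at I1  (prefer integral on I1)
#0 stroke at J1  (common-f at J1 fixed by 1)
#2 stroke at J1  (J1: bond 1 brought flow, rest push out)
#4 stroke at J1  (common-f at J1 fixed by 1)

2  (C1, I1 all integral)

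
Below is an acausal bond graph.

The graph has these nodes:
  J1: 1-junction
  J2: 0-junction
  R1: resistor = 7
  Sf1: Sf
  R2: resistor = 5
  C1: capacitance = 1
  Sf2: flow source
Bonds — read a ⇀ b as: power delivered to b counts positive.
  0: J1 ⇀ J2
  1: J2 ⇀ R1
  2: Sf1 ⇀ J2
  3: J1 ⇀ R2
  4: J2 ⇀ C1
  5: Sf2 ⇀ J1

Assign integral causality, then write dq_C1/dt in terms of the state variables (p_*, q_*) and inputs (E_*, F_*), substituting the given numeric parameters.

dq_C1/dt = F_Sf1 + F_Sf2 - q_C1/7

#2 →Sf1  (Sf1 fixes flow; stroke at Sf1)
#5 →Sf2  (Sf2: flow source, stroke at near end)
#0 →J1  (J1 flow already set via bond 5)
#3 →J1  (J1 flow already set via bond 5)
#4 →J2  (C1 integral (e out))
#1 →R1  (J2: bond 4 brought effort, rest push out)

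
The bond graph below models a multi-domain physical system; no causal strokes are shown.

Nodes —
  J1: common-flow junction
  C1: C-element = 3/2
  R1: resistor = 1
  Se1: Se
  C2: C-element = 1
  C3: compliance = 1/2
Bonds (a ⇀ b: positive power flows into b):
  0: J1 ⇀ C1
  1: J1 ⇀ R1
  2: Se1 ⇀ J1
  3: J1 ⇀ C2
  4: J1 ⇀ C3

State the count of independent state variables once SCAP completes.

3  (C1, C2, C3 all integral)

bond 2 |J1  (Se1 (Se) sets effort on bond)
bond 0 |J1  (C1 integral (e out))
bond 3 |J1  (C2 integral (e out))
bond 4 |J1  (prefer integral on C3)
bond 1 |R1  (only one flow-in slot at J1)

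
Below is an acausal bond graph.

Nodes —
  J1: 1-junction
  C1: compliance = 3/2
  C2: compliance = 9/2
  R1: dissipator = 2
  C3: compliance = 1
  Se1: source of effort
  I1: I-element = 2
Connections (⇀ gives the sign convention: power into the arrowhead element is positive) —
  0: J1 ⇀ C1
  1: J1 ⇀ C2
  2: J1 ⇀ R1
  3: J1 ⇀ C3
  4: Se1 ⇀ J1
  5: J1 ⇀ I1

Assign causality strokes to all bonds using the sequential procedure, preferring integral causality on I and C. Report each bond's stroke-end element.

bond 4 →J1  (Se1: effort source, stroke at far end)
bond 0 →J1  (C1 integral (e out))
bond 1 →J1  (C2 outputs effort q/C2)
bond 3 →J1  (C3 outputs effort q/C3)
bond 5 →I1  (prefer integral on I1)
bond 2 →J1  (J1: bond 5 brought flow, rest push out)

β0 →J1
β1 →J1
β2 →J1
β3 →J1
β4 →J1
β5 →I1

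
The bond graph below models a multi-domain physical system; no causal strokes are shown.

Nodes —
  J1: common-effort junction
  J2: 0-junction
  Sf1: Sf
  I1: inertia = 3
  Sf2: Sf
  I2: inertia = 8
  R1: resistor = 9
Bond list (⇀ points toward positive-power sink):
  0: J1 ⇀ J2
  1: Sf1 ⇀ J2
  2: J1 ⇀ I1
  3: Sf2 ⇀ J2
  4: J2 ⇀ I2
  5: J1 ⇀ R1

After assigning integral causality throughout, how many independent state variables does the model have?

b1 stroke at Sf1  (Sf1 fixes flow; stroke at Sf1)
b3 stroke at Sf2  (Sf2 (Sf) sets flow on bond)
b2 stroke at I1  (I1 outputs flow p/I1)
b4 stroke at I2  (I2: I, integral causality)
b0 stroke at J2  (only one effort-in slot at J2)
b5 stroke at J1  (only one effort-in slot at J1)

2  (I1, I2 all integral)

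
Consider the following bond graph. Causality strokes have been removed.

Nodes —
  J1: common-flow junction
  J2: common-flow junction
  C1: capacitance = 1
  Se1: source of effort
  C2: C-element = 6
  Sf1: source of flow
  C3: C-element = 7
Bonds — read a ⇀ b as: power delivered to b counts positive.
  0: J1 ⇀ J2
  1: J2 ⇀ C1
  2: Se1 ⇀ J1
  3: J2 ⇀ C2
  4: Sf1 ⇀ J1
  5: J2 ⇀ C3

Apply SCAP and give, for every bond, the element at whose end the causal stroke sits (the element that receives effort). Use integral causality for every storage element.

bond 2 |J1  (Se1: effort source, stroke at far end)
bond 4 |Sf1  (Sf1 (Sf) sets flow on bond)
bond 0 |J1  (J1 flow already set via bond 4)
bond 1 |J2  (J2 flow already set via bond 0)
bond 3 |J2  (1-jn J2 has f-setter on 0)
bond 5 |J2  (1-jn J2 has f-setter on 0)

β0 stroke at J1
β1 stroke at J2
β2 stroke at J1
β3 stroke at J2
β4 stroke at Sf1
β5 stroke at J2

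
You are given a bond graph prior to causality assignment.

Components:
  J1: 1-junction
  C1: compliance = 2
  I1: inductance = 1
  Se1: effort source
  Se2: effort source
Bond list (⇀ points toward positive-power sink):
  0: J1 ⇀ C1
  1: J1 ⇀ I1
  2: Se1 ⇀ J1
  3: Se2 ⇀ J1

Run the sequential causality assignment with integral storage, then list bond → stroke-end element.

bond 2 stroke at J1  (Se1: effort source, stroke at far end)
bond 3 stroke at J1  (Se2: effort source, stroke at far end)
bond 0 stroke at J1  (C1 outputs effort q/C1)
bond 1 stroke at I1  (J1 needs exactly one f-in)

b0 stroke→J1
b1 stroke→I1
b2 stroke→J1
b3 stroke→J1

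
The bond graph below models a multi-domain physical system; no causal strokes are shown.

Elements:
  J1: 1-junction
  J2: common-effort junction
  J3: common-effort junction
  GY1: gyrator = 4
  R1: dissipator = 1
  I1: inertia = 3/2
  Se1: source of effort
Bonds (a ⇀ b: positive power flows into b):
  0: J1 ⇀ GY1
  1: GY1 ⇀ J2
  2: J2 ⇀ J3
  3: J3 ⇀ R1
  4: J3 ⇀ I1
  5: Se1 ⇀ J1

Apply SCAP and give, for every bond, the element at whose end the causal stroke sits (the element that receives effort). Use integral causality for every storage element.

#0 stroke at GY1
#1 stroke at GY1
#2 stroke at J2
#3 stroke at J3
#4 stroke at I1
#5 stroke at J1

b5 stroke→J1  (source Se1 imposes e)
b0 stroke→GY1  (closing 1-jn rule on J1)
b1 stroke→GY1  (GY1 both-in/both-out from 0)
b2 stroke→J2  (J2: last free bond brings effort in)
b4 stroke→I1  (I1: I, integral causality)
b3 stroke→J3  (J3: last free bond brings effort in)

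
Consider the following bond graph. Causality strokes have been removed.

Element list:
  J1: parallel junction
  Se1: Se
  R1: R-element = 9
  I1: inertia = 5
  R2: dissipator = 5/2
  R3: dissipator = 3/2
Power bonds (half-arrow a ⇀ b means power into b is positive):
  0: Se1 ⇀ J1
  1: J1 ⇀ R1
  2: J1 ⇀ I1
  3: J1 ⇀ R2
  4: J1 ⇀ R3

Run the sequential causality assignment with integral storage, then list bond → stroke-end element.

bond 0 stroke→J1  (source Se1 imposes e)
bond 1 stroke→R1  (common-e at J1 fixed by 0)
bond 2 stroke→I1  (common-e at J1 fixed by 0)
bond 3 stroke→R2  (0-jn J1 has e-setter on 0)
bond 4 stroke→R3  (J1 effort already set via bond 0)

#0 stroke→J1
#1 stroke→R1
#2 stroke→I1
#3 stroke→R2
#4 stroke→R3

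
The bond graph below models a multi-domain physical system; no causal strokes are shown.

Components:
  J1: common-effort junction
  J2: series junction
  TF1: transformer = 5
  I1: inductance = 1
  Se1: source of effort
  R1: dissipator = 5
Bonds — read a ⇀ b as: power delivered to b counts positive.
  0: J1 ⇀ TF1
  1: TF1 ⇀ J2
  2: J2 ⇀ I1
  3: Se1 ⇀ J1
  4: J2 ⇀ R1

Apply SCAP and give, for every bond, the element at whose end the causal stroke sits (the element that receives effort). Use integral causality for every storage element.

bond 0 |TF1
bond 1 |J2
bond 2 |I1
bond 3 |J1
bond 4 |J2

#3 stroke at J1  (source Se1 imposes e)
#0 stroke at TF1  (J1: bond 3 brought effort, rest push out)
#1 stroke at J2  (TF1: transformer flips bond 0)
#2 stroke at I1  (I1: I, integral causality)
#4 stroke at J2  (J2 flow already set via bond 2)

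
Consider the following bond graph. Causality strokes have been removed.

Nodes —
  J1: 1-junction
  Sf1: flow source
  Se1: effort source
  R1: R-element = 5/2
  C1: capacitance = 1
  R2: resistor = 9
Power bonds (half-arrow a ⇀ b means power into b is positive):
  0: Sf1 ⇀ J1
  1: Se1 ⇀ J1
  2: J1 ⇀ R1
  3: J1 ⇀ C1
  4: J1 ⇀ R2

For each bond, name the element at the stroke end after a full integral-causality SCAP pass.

#0 stroke→Sf1
#1 stroke→J1
#2 stroke→J1
#3 stroke→J1
#4 stroke→J1

β0 |Sf1  (Sf1 fixes flow; stroke at Sf1)
β1 |J1  (Se1 fixes effort; stroke away)
β2 |J1  (1-jn J1 has f-setter on 0)
β3 |J1  (J1: bond 0 brought flow, rest push out)
β4 |J1  (J1: bond 0 brought flow, rest push out)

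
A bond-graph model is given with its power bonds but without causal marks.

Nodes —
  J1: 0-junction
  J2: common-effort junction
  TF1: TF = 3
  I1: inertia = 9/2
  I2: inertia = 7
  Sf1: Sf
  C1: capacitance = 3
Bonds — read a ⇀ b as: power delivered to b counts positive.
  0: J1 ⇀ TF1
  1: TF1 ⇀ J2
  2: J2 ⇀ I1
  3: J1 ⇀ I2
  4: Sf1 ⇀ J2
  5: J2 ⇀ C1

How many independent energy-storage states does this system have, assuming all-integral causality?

bond 4 |Sf1  (Sf1 (Sf) sets flow on bond)
bond 2 |I1  (prefer integral on I1)
bond 3 |I2  (I2 outputs flow p/I2)
bond 0 |J1  (only one effort-in slot at J1)
bond 1 |TF1  (TF TF1: opposite of bond 0)
bond 5 |J2  (only one effort-in slot at J2)

3  (C1, I1, I2 all integral)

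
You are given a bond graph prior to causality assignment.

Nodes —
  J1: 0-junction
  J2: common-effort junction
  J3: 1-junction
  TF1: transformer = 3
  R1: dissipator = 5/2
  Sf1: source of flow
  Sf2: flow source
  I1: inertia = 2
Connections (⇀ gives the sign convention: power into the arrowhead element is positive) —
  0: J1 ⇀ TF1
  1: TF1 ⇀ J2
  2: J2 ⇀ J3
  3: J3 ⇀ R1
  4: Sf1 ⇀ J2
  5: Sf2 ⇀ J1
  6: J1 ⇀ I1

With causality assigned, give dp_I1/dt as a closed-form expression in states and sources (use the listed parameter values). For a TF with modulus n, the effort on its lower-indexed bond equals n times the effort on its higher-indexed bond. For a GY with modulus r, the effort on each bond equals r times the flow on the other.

dp_I1/dt = 15*F_Sf1/2 + 45*F_Sf2/2 - 45*p_I1/4

b4 →Sf1  (Sf1 (Sf) sets flow on bond)
b5 →Sf2  (source Sf2 imposes f)
b6 →I1  (I1 outputs flow p/I1)
b0 →J1  (J1 needs exactly one e-in)
b1 →TF1  (TF TF1: opposite of bond 0)
b2 →J2  (only one effort-in slot at J2)
b3 →J3  (1-jn J3 has f-setter on 2)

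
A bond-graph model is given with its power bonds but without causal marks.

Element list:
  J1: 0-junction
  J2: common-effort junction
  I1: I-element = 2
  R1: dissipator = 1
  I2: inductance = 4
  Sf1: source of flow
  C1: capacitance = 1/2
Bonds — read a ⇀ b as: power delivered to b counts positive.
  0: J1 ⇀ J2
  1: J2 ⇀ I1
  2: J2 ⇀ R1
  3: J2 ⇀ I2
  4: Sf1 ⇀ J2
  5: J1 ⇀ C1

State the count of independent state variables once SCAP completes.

β4 stroke at Sf1  (Sf1 (Sf) sets flow on bond)
β1 stroke at I1  (prefer integral on I1)
β3 stroke at I2  (I2 integral (f out))
β5 stroke at J1  (C1 integral (e out))
β0 stroke at J2  (common-e at J1 fixed by 5)
β2 stroke at R1  (J2: bond 0 brought effort, rest push out)

3  (C1, I1, I2 all integral)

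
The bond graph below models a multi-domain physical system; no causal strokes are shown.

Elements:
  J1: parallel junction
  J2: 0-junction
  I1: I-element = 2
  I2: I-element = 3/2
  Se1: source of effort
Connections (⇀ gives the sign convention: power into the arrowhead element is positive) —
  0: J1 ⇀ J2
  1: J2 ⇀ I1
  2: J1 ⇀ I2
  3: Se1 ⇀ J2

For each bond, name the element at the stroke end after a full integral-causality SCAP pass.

β3 →J2  (Se1 fixes effort; stroke away)
β0 →J1  (0-jn J2 has e-setter on 3)
β1 →I1  (J2 effort already set via bond 3)
β2 →I2  (J1: bond 0 brought effort, rest push out)

b0 stroke→J1
b1 stroke→I1
b2 stroke→I2
b3 stroke→J2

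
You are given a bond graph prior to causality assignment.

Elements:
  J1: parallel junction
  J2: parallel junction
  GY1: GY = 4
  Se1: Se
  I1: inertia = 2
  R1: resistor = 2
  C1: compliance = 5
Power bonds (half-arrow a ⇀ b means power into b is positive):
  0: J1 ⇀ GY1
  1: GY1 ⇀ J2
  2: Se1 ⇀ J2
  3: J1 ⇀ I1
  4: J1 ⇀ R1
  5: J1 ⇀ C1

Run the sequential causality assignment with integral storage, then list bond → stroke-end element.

β0 stroke at GY1
β1 stroke at GY1
β2 stroke at J2
β3 stroke at I1
β4 stroke at R1
β5 stroke at J1

b2 stroke→J2  (Se1 fixes effort; stroke away)
b1 stroke→GY1  (0-jn J2 has e-setter on 2)
b0 stroke→GY1  (GY GY1: same side as bond 1)
b3 stroke→I1  (I1 integral (f out))
b5 stroke→J1  (C1 integral (e out))
b4 stroke→R1  (0-jn J1 has e-setter on 5)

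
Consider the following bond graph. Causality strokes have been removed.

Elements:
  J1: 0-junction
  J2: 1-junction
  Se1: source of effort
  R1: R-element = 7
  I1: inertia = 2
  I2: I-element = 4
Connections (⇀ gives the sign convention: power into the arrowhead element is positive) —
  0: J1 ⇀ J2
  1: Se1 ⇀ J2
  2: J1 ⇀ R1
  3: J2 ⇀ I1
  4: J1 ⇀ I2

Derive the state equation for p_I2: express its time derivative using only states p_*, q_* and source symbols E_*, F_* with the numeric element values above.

dp_I2/dt = -7*p_I1/2 - 7*p_I2/4

#1 |J2  (Se1: effort source, stroke at far end)
#3 |I1  (prefer integral on I1)
#0 |J2  (J2: bond 3 brought flow, rest push out)
#4 |I2  (I2 integral (f out))
#2 |J1  (only one effort-in slot at J1)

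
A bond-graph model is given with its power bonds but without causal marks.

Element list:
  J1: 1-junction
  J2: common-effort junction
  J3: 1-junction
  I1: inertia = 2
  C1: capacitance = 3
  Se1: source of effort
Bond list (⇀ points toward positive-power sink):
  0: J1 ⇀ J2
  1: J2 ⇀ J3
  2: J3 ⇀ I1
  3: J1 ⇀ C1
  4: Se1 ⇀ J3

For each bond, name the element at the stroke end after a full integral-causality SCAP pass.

b0 →J2
b1 →J3
b2 →I1
b3 →J1
b4 →J3

#4 stroke at J3  (Se1 (Se) sets effort on bond)
#2 stroke at I1  (I1: I, integral causality)
#1 stroke at J3  (1-jn J3 has f-setter on 2)
#0 stroke at J2  (J2: last free bond brings effort in)
#3 stroke at J1  (common-f at J1 fixed by 0)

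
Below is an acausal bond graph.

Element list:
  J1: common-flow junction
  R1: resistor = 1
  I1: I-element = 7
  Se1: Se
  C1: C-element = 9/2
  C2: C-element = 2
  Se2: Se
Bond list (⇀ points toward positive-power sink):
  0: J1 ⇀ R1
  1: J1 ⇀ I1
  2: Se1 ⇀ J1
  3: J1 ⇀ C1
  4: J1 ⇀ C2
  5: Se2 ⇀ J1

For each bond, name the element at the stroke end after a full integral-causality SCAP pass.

b2 stroke at J1  (Se1 (Se) sets effort on bond)
b5 stroke at J1  (Se2 fixes effort; stroke away)
b1 stroke at I1  (I1 outputs flow p/I1)
b0 stroke at J1  (common-f at J1 fixed by 1)
b3 stroke at J1  (common-f at J1 fixed by 1)
b4 stroke at J1  (J1 flow already set via bond 1)

β0 stroke→J1
β1 stroke→I1
β2 stroke→J1
β3 stroke→J1
β4 stroke→J1
β5 stroke→J1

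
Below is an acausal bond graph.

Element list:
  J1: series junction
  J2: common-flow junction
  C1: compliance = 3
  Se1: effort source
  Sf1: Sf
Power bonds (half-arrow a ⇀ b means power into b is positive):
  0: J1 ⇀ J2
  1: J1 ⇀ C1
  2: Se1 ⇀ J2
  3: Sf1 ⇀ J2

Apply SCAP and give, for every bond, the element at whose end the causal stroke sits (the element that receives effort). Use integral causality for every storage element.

b2 |J2  (Se1: effort source, stroke at far end)
b3 |Sf1  (Sf1 (Sf) sets flow on bond)
b0 |J2  (1-jn J2 has f-setter on 3)
b1 |J1  (1-jn J1 has f-setter on 0)

#0 stroke→J2
#1 stroke→J1
#2 stroke→J2
#3 stroke→Sf1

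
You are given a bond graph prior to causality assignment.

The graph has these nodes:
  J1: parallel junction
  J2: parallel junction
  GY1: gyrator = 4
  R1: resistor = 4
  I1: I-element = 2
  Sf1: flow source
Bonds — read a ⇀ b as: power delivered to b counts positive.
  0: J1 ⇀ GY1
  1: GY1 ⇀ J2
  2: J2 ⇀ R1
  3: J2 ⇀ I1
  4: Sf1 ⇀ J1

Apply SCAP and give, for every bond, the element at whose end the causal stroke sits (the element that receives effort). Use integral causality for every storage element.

bond 0 stroke at J1
bond 1 stroke at J2
bond 2 stroke at R1
bond 3 stroke at I1
bond 4 stroke at Sf1

β4 stroke at Sf1  (Sf1 (Sf) sets flow on bond)
β0 stroke at J1  (only one effort-in slot at J1)
β1 stroke at J2  (GY GY1: same side as bond 0)
β2 stroke at R1  (J2: bond 1 brought effort, rest push out)
β3 stroke at I1  (J2: bond 1 brought effort, rest push out)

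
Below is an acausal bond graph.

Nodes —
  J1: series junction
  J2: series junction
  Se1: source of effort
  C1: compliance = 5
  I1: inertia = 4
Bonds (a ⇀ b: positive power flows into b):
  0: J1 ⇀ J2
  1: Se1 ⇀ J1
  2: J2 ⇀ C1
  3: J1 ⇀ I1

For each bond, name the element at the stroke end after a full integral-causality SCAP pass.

#1 →J1  (Se1 fixes effort; stroke away)
#2 →J2  (C1: C, integral causality)
#0 →J1  (J2: last free bond brings flow in)
#3 →I1  (J1: last free bond brings flow in)

bond 0 →J1
bond 1 →J1
bond 2 →J2
bond 3 →I1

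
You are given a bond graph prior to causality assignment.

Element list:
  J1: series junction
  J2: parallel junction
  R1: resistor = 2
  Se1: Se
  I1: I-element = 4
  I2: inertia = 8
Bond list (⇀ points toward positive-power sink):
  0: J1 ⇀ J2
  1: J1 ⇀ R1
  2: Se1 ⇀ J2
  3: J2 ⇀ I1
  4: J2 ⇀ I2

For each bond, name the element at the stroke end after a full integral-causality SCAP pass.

bond 0 stroke→J1
bond 1 stroke→R1
bond 2 stroke→J2
bond 3 stroke→I1
bond 4 stroke→I2

#2 →J2  (source Se1 imposes e)
#0 →J1  (0-jn J2 has e-setter on 2)
#3 →I1  (J2: bond 2 brought effort, rest push out)
#4 →I2  (0-jn J2 has e-setter on 2)
#1 →R1  (only one flow-in slot at J1)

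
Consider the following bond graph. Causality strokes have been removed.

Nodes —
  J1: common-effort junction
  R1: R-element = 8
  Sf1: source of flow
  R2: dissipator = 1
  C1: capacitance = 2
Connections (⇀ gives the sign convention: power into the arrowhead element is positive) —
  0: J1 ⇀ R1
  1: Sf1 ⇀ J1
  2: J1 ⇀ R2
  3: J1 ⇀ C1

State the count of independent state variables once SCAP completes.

1  (C1 all integral)

β1 →Sf1  (source Sf1 imposes f)
β3 →J1  (C1 outputs effort q/C1)
β0 →R1  (0-jn J1 has e-setter on 3)
β2 →R2  (0-jn J1 has e-setter on 3)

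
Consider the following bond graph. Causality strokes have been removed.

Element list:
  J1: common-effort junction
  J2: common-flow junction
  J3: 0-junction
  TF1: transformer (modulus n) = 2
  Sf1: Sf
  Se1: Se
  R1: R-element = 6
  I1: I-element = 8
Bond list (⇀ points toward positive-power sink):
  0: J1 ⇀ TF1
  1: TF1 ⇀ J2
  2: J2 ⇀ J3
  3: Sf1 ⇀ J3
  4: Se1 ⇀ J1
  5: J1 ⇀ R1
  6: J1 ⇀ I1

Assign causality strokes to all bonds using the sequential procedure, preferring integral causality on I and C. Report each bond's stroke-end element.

bond 0 →TF1
bond 1 →J2
bond 2 →J3
bond 3 →Sf1
bond 4 →J1
bond 5 →R1
bond 6 →I1

β3 |Sf1  (Sf1: flow source, stroke at near end)
β4 |J1  (Se1 (Se) sets effort on bond)
β0 |TF1  (J1: bond 4 brought effort, rest push out)
β5 |R1  (J1 effort already set via bond 4)
β6 |I1  (J1 effort already set via bond 4)
β2 |J3  (closing 0-jn rule on J3)
β1 |J2  (TF TF1: opposite of bond 0)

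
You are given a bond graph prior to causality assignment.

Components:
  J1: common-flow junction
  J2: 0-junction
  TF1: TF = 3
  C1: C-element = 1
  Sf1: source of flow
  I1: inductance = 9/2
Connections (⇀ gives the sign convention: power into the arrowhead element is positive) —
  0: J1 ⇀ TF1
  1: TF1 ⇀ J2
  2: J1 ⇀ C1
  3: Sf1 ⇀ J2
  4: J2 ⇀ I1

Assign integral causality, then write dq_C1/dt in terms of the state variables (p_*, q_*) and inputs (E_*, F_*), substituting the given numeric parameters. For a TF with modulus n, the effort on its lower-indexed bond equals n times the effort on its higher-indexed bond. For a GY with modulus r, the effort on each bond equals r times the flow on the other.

dq_C1/dt = -F_Sf1/3 + 2*p_I1/27

#3 |Sf1  (Sf1 (Sf) sets flow on bond)
#2 |J1  (prefer integral on C1)
#0 |TF1  (J1: last free bond brings flow in)
#1 |J2  (through TF1, causality passes straight; one stroke at TF1)
#4 |I1  (common-e at J2 fixed by 1)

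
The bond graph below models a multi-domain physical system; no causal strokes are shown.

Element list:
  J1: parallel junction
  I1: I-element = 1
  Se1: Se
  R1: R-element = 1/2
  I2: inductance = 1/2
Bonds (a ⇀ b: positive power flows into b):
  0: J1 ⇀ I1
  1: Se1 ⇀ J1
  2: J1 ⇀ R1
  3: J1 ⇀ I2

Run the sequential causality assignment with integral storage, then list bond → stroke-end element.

bond 1 →J1  (Se1 (Se) sets effort on bond)
bond 0 →I1  (common-e at J1 fixed by 1)
bond 2 →R1  (common-e at J1 fixed by 1)
bond 3 →I2  (common-e at J1 fixed by 1)

b0 →I1
b1 →J1
b2 →R1
b3 →I2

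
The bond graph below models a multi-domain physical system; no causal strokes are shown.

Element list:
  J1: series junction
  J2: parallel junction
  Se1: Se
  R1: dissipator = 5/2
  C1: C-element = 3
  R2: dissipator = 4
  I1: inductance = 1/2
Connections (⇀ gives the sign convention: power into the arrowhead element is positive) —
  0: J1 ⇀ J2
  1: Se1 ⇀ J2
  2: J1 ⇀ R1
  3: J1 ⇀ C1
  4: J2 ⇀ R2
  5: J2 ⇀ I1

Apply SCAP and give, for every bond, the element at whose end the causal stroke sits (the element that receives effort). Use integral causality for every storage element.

#0 stroke at J1
#1 stroke at J2
#2 stroke at R1
#3 stroke at J1
#4 stroke at R2
#5 stroke at I1

β1 →J2  (source Se1 imposes e)
β0 →J1  (common-e at J2 fixed by 1)
β4 →R2  (0-jn J2 has e-setter on 1)
β5 →I1  (common-e at J2 fixed by 1)
β3 →J1  (prefer integral on C1)
β2 →R1  (only one flow-in slot at J1)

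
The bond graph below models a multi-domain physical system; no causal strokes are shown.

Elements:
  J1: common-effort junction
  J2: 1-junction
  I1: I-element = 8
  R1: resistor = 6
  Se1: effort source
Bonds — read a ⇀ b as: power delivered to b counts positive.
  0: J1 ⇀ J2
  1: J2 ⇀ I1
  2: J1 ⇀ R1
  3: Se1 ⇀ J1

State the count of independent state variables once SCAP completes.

1  (I1 all integral)

bond 3 |J1  (Se1: effort source, stroke at far end)
bond 0 |J2  (0-jn J1 has e-setter on 3)
bond 2 |R1  (common-e at J1 fixed by 3)
bond 1 |I1  (closing 1-jn rule on J2)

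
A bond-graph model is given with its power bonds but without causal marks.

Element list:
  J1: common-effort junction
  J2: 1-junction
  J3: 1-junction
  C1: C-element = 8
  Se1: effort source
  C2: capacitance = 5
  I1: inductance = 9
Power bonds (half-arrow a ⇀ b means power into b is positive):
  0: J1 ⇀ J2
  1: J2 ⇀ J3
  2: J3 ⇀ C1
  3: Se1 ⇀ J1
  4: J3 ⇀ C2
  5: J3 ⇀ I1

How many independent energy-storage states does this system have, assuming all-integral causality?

3  (C1, C2, I1 all integral)

β3 →J1  (Se1: effort source, stroke at far end)
β0 →J2  (J1 effort already set via bond 3)
β1 →J3  (J2: last free bond brings flow in)
β2 →J3  (C1: C, integral causality)
β4 →J3  (C2 integral (e out))
β5 →I1  (only one flow-in slot at J3)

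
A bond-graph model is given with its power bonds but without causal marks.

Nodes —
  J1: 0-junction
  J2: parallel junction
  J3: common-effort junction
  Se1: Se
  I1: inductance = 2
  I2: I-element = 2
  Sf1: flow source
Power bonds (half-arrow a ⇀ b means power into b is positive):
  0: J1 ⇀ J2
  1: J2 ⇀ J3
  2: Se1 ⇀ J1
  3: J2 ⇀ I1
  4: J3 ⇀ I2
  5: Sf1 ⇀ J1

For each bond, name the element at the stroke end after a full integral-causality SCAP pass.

bond 0 stroke at J2
bond 1 stroke at J3
bond 2 stroke at J1
bond 3 stroke at I1
bond 4 stroke at I2
bond 5 stroke at Sf1

#2 stroke→J1  (Se1 fixes effort; stroke away)
#5 stroke→Sf1  (Sf1: flow source, stroke at near end)
#0 stroke→J2  (J1: bond 2 brought effort, rest push out)
#1 stroke→J3  (J2: bond 0 brought effort, rest push out)
#3 stroke→I1  (J2: bond 0 brought effort, rest push out)
#4 stroke→I2  (J3: bond 1 brought effort, rest push out)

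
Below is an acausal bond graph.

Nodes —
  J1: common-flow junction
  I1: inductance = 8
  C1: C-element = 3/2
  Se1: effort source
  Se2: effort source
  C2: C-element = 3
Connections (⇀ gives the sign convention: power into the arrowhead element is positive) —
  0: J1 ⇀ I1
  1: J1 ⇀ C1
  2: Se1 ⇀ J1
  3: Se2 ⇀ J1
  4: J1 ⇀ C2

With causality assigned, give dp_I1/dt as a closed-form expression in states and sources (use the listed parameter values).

dp_I1/dt = E_Se1 + E_Se2 - 2*q_C1/3 - q_C2/3

b2 stroke at J1  (Se1: effort source, stroke at far end)
b3 stroke at J1  (Se2 fixes effort; stroke away)
b0 stroke at I1  (prefer integral on I1)
b1 stroke at J1  (J1: bond 0 brought flow, rest push out)
b4 stroke at J1  (J1: bond 0 brought flow, rest push out)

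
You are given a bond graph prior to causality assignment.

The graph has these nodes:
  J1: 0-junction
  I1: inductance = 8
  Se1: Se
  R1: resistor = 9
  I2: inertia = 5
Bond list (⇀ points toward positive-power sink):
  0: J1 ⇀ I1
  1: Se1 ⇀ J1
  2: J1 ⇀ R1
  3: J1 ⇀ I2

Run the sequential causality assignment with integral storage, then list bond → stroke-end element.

b1 stroke at J1  (source Se1 imposes e)
b0 stroke at I1  (J1 effort already set via bond 1)
b2 stroke at R1  (J1: bond 1 brought effort, rest push out)
b3 stroke at I2  (0-jn J1 has e-setter on 1)

bond 0 →I1
bond 1 →J1
bond 2 →R1
bond 3 →I2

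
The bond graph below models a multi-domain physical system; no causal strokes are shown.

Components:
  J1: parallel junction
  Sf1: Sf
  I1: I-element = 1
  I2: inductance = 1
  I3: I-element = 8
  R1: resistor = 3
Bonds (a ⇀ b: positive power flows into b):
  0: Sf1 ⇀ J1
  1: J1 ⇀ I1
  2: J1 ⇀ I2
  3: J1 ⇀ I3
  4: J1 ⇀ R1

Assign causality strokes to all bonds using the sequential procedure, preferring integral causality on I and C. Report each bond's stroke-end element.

β0 stroke→Sf1
β1 stroke→I1
β2 stroke→I2
β3 stroke→I3
β4 stroke→J1

#0 stroke→Sf1  (Sf1 fixes flow; stroke at Sf1)
#1 stroke→I1  (I1 outputs flow p/I1)
#2 stroke→I2  (I2 outputs flow p/I2)
#3 stroke→I3  (prefer integral on I3)
#4 stroke→J1  (closing 0-jn rule on J1)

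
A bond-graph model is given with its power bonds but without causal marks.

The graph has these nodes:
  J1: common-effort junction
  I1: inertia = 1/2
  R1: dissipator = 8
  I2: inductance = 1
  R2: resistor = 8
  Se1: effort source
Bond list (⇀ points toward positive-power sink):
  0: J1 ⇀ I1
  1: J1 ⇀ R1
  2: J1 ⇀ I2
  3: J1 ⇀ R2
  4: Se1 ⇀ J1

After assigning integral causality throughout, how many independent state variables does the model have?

bond 4 stroke at J1  (Se1 fixes effort; stroke away)
bond 0 stroke at I1  (J1: bond 4 brought effort, rest push out)
bond 1 stroke at R1  (common-e at J1 fixed by 4)
bond 2 stroke at I2  (J1 effort already set via bond 4)
bond 3 stroke at R2  (0-jn J1 has e-setter on 4)

2  (I1, I2 all integral)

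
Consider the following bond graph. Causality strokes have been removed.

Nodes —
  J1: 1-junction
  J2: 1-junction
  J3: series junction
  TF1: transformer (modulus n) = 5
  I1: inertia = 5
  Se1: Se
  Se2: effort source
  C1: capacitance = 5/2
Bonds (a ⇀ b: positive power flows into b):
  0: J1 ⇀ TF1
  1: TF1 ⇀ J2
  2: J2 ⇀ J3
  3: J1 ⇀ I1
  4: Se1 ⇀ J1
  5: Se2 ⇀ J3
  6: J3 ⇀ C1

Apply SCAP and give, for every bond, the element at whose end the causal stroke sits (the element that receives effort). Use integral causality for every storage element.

β4 |J1  (Se1 (Se) sets effort on bond)
β5 |J3  (Se2 fixes effort; stroke away)
β3 |I1  (I1 outputs flow p/I1)
β0 |J1  (J1: bond 3 brought flow, rest push out)
β1 |TF1  (TF1: transformer flips bond 0)
β2 |J2  (J2: bond 1 brought flow, rest push out)
β6 |J3  (common-f at J3 fixed by 2)

β0 |J1
β1 |TF1
β2 |J2
β3 |I1
β4 |J1
β5 |J3
β6 |J3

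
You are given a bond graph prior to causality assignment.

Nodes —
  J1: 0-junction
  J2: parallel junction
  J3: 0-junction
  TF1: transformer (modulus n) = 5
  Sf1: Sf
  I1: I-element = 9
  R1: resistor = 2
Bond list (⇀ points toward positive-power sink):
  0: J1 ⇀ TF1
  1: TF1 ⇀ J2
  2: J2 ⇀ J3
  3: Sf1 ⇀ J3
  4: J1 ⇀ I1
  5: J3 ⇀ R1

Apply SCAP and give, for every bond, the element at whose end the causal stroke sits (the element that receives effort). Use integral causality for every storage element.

bond 0 stroke→J1
bond 1 stroke→TF1
bond 2 stroke→J2
bond 3 stroke→Sf1
bond 4 stroke→I1
bond 5 stroke→J3

β3 stroke→Sf1  (Sf1 fixes flow; stroke at Sf1)
β4 stroke→I1  (prefer integral on I1)
β0 stroke→J1  (closing 0-jn rule on J1)
β1 stroke→TF1  (TF1 one-in-one-out from 0)
β2 stroke→J2  (closing 0-jn rule on J2)
β5 stroke→J3  (J3 needs exactly one e-in)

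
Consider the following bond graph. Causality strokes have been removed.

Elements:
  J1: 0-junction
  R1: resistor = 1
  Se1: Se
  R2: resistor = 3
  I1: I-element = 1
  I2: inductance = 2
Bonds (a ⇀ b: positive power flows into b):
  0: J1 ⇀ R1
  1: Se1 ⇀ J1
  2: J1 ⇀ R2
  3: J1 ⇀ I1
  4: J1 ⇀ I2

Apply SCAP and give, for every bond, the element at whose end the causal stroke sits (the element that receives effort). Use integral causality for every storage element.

b1 stroke→J1  (Se1 (Se) sets effort on bond)
b0 stroke→R1  (common-e at J1 fixed by 1)
b2 stroke→R2  (J1: bond 1 brought effort, rest push out)
b3 stroke→I1  (0-jn J1 has e-setter on 1)
b4 stroke→I2  (J1 effort already set via bond 1)

bond 0 stroke→R1
bond 1 stroke→J1
bond 2 stroke→R2
bond 3 stroke→I1
bond 4 stroke→I2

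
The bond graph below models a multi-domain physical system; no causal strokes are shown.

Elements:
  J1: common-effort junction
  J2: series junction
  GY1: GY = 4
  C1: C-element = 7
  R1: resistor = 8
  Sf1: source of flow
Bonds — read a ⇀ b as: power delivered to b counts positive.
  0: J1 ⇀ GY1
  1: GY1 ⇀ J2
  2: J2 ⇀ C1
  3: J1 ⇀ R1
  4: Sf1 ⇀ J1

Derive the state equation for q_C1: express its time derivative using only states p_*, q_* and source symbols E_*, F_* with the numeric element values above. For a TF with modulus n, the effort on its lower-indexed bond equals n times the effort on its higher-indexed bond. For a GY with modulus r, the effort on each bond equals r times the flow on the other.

#4 stroke→Sf1  (Sf1: flow source, stroke at near end)
#2 stroke→J2  (C1: C, integral causality)
#1 stroke→GY1  (only one flow-in slot at J2)
#0 stroke→GY1  (through GY1, causality inverts; strokes same side of GY1)
#3 stroke→J1  (J1 needs exactly one e-in)

dq_C1/dt = 2*F_Sf1 - q_C1/14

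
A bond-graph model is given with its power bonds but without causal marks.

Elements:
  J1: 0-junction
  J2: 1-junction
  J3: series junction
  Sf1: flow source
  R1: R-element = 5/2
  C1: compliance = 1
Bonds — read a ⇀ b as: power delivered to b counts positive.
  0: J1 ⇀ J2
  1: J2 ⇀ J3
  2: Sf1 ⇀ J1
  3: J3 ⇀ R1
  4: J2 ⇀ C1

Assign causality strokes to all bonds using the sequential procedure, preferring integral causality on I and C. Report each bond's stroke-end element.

β2 stroke at Sf1  (Sf1 fixes flow; stroke at Sf1)
β0 stroke at J1  (J1: last free bond brings effort in)
β1 stroke at J2  (common-f at J2 fixed by 0)
β4 stroke at J2  (common-f at J2 fixed by 0)
β3 stroke at J3  (J3 flow already set via bond 1)

b0 stroke→J1
b1 stroke→J2
b2 stroke→Sf1
b3 stroke→J3
b4 stroke→J2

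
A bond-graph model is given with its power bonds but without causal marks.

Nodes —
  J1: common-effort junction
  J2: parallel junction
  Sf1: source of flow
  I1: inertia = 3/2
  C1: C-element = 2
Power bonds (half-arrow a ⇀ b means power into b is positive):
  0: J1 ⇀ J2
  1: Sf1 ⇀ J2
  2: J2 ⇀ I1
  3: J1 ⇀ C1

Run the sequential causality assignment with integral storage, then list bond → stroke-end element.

bond 1 →Sf1  (Sf1 fixes flow; stroke at Sf1)
bond 2 →I1  (I1: I, integral causality)
bond 0 →J2  (J2 needs exactly one e-in)
bond 3 →J1  (only one effort-in slot at J1)

β0 →J2
β1 →Sf1
β2 →I1
β3 →J1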